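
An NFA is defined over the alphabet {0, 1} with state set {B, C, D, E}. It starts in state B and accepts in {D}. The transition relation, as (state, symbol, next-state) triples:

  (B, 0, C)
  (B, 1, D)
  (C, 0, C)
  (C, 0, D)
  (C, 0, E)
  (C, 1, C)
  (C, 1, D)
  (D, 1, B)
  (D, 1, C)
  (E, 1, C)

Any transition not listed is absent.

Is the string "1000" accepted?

No

Start in {B}.
Read '1': {B} → {D}.
Read '0': {D} → ∅.
The set is empty and remains empty for the remaining 2 symbols.
The final set ∅ contains no accepting state.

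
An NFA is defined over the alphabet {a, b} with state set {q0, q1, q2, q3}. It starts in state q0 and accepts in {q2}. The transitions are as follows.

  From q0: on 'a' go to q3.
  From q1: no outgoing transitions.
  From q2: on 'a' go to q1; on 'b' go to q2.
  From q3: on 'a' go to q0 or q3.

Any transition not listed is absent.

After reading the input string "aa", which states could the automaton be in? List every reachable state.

Start in {q0}.
Read 'a': {q0} → {q3}.
Read 'a': {q3} → {q0, q3}.

{q0, q3}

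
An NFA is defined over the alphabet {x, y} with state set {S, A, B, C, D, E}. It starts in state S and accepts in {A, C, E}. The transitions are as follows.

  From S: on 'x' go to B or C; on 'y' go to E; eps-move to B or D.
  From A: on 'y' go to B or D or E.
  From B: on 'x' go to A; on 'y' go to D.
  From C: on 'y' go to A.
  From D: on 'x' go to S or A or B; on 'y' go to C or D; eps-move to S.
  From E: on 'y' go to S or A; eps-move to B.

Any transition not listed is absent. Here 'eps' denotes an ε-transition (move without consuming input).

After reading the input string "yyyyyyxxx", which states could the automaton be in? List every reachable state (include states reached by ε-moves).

Start: ε-closure({S}) = {S, B, D}.
Read 'y': {S, B, D} → {S, B, C, D, E}.
Read 'y': {S, B, C, D, E} → {S, A, B, C, D, E}.
Read 'y': {S, A, B, C, D, E} → {S, A, B, C, D, E}.
Read 'y': {S, A, B, C, D, E} → {S, A, B, C, D, E}.
Read 'y': {S, A, B, C, D, E} → {S, A, B, C, D, E}.
Read 'y': {S, A, B, C, D, E} → {S, A, B, C, D, E}.
Read 'x': {S, A, B, C, D, E} → {S, A, B, C, D}.
Read 'x': {S, A, B, C, D} → {S, A, B, C, D}.
Read 'x': {S, A, B, C, D} → {S, A, B, C, D}.

{S, A, B, C, D}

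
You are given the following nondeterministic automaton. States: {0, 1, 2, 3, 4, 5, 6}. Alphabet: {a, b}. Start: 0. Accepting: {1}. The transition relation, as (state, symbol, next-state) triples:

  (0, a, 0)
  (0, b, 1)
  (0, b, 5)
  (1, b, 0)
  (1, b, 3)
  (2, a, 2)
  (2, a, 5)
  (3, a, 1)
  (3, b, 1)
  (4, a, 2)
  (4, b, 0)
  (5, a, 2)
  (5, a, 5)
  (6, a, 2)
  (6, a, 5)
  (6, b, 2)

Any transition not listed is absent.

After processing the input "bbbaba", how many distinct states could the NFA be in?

Start in {0}.
Read 'b': 0→{1, 5}; now {1, 5}.
Read 'b': 1→{0, 3}, 5→∅; now {0, 3}.
Read 'b': 0→{1, 5}, 3→{1}; now {1, 5}.
Read 'a': 1→∅, 5→{2, 5}; now {2, 5}.
Read 'b': 2→∅, 5→∅; now ∅.
The set is empty and remains empty for the remaining 1 symbol.
That set has 0 states.

0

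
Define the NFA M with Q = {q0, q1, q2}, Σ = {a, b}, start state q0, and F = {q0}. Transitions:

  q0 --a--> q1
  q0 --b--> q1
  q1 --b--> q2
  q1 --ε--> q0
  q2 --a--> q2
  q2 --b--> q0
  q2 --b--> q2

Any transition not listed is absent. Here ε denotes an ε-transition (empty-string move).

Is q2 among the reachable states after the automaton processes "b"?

No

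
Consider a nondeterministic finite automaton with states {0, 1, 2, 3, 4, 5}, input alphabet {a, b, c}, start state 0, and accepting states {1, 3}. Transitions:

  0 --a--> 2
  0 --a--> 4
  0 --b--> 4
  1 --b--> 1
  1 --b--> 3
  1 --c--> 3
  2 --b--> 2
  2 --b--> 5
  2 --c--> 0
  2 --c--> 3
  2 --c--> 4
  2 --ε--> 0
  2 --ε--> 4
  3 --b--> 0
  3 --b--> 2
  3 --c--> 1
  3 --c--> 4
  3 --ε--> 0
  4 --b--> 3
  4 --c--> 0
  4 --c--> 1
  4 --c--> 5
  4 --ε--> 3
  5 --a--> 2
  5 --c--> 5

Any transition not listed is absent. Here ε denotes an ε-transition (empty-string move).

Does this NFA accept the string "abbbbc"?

Yes

Start in {0}.
Read 'a': 0→{2, 4}; union {2, 4}; ε-closure = {0, 2, 3, 4}.
Read 'b': 0→{4}, 2→{2, 5}, 3→{0, 2}, 4→{3}; now {0, 2, 3, 4, 5}.
Read 'b': 0→{4}, 2→{2, 5}, 3→{0, 2}, 4→{3}, 5→∅; now {0, 2, 3, 4, 5}.
Read 'b': 0→{4}, 2→{2, 5}, 3→{0, 2}, 4→{3}, 5→∅; now {0, 2, 3, 4, 5}.
Read 'b': 0→{4}, 2→{2, 5}, 3→{0, 2}, 4→{3}, 5→∅; now {0, 2, 3, 4, 5}.
Read 'c': 0→∅, 2→{0, 3, 4}, 3→{1, 4}, 4→{0, 1, 5}, 5→{5}; now {0, 1, 3, 4, 5}.
The final set {0, 1, 3, 4, 5} contains the accepting states 1, 3.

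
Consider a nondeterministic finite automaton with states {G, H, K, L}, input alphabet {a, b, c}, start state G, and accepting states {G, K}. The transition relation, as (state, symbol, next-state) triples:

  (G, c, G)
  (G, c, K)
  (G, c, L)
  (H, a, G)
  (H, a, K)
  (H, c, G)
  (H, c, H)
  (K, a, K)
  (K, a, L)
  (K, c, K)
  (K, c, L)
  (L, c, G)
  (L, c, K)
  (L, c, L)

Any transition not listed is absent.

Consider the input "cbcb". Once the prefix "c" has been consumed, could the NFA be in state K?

Start in {G}.
Read 'c': G→{G, K, L}; now {G, K, L}.
State K is in {G, K, L}.

Yes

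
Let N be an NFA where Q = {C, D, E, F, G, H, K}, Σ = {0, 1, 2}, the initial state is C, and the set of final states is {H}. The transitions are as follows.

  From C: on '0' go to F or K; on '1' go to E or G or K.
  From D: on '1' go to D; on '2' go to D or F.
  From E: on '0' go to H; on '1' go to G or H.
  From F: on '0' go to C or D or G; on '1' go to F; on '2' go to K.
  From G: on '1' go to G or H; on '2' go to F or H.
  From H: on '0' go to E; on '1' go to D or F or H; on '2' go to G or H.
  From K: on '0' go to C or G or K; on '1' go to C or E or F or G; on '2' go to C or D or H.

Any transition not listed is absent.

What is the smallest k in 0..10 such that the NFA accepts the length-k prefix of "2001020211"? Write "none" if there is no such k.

Start in {C}.
Read '2': {C} → ∅.
The set is empty and remains empty for the remaining 9 symbols.
No reachable set along the way intersects F.

none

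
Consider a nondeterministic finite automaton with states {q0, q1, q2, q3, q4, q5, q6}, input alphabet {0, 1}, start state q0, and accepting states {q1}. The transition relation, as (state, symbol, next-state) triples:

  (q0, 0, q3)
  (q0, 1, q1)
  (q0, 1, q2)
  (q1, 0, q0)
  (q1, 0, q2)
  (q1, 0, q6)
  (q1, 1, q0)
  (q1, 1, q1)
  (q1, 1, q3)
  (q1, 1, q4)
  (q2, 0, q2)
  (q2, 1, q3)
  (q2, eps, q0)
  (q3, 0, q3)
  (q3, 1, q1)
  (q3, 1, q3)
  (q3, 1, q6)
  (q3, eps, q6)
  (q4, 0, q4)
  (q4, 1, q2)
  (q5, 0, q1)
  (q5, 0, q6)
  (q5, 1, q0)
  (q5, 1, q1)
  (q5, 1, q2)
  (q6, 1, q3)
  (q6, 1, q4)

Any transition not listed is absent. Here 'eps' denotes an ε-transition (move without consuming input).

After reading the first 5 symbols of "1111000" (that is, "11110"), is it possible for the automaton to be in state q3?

Yes

Start in {q0}.
Read '1': q0→{q1, q2}; union {q1, q2}; ε-closure = {q0, q1, q2}.
Read '1': q0→{q1, q2}, q1→{q0, q1, q3, q4}, q2→{q3}; union {q0, q1, q2, q3, q4}; ε-closure = {q0, q1, q2, q3, q4, q6}.
Read '1': q0→{q1, q2}, q1→{q0, q1, q3, q4}, q2→{q3}, q3→{q1, q3, q6}, q4→{q2}, q6→{q3, q4}; now {q0, q1, q2, q3, q4, q6}.
Read '1': q0→{q1, q2}, q1→{q0, q1, q3, q4}, q2→{q3}, q3→{q1, q3, q6}, q4→{q2}, q6→{q3, q4}; now {q0, q1, q2, q3, q4, q6}.
Read '0': q0→{q3}, q1→{q0, q2, q6}, q2→{q2}, q3→{q3}, q4→{q4}, q6→∅; now {q0, q2, q3, q4, q6}.
State q3 is in {q0, q2, q3, q4, q6}.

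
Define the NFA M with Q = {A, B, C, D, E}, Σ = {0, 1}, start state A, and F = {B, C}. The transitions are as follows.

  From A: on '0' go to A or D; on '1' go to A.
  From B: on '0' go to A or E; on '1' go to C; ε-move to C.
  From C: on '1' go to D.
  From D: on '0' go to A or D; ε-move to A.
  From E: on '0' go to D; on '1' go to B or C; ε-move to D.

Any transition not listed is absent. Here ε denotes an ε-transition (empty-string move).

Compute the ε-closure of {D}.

{A, D}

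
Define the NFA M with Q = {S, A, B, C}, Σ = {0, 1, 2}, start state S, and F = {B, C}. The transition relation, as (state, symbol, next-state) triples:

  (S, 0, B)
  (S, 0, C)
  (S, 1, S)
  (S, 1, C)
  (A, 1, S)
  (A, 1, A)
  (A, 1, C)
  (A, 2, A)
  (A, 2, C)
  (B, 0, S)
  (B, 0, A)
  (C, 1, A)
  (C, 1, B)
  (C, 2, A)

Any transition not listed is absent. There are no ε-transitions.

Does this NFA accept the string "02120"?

No

Start in {S}.
Read '0': {S} → {B, C}.
Read '2': {B, C} → {A}.
Read '1': {A} → {S, A, C}.
Read '2': {S, A, C} → {A, C}.
Read '0': {A, C} → ∅.
The final set ∅ contains no accepting state.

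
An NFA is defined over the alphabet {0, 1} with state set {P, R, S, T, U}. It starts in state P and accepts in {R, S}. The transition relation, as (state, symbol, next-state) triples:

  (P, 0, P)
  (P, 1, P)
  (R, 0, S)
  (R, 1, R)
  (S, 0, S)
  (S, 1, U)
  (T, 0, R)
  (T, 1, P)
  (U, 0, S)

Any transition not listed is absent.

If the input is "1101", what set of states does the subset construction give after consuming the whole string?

Start in {P}.
Read '1': P→{P}; now {P}.
Read '1': P→{P}; now {P}.
Read '0': P→{P}; now {P}.
Read '1': P→{P}; now {P}.

{P}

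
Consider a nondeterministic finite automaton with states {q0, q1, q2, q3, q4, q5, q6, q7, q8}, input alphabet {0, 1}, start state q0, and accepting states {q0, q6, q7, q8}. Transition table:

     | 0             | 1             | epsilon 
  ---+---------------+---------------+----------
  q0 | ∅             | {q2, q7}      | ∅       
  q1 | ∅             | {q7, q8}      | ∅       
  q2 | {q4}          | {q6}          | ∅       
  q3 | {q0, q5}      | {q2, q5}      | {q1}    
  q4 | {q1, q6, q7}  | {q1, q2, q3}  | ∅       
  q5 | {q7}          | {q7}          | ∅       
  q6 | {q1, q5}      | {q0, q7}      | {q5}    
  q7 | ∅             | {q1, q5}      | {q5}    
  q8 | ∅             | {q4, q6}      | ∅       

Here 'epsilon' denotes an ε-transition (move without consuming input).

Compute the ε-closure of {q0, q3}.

Begin with {q0, q3}.
ε-move q3 → q1; add q1.

{q0, q1, q3}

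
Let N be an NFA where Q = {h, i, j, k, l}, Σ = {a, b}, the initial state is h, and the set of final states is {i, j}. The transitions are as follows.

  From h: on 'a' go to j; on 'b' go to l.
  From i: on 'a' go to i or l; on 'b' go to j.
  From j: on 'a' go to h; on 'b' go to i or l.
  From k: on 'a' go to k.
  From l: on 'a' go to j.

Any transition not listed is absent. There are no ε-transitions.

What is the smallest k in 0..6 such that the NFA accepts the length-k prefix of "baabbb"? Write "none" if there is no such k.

2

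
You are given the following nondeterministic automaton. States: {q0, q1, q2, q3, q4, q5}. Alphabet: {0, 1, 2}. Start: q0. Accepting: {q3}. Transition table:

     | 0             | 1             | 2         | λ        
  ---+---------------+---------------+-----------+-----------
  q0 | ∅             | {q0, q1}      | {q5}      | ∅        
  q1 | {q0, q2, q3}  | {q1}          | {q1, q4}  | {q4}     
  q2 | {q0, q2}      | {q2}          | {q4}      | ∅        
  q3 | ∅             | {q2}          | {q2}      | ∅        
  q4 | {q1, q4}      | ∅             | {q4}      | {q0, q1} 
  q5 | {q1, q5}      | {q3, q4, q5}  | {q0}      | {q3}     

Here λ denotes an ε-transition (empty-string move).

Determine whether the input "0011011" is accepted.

No

Start in {q0}.
Read '0': q0→∅; now ∅.
The set is empty and remains empty for the remaining 6 symbols.
The final set ∅ contains no accepting state.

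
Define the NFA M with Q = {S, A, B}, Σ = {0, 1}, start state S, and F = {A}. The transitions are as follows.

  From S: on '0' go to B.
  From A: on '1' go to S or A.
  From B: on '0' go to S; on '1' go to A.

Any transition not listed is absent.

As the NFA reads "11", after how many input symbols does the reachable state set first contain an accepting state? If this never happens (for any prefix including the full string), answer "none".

none

Start in {S}.
Read '1': S→∅; now ∅.
The set is empty and remains empty for the remaining 1 symbol.
No reachable set along the way intersects F.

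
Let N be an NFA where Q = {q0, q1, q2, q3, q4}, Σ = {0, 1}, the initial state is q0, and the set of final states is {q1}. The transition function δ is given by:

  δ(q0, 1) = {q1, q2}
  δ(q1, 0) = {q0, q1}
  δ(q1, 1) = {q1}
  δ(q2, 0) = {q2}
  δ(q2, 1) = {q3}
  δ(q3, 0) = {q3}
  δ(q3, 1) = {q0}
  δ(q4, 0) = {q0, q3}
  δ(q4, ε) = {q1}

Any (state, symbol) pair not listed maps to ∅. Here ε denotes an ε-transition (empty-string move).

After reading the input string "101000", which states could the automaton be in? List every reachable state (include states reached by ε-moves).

Start in {q0}.
Read '1': q0→{q1, q2}; now {q1, q2}.
Read '0': q1→{q0, q1}, q2→{q2}; now {q0, q1, q2}.
Read '1': q0→{q1, q2}, q1→{q1}, q2→{q3}; now {q1, q2, q3}.
Read '0': q1→{q0, q1}, q2→{q2}, q3→{q3}; now {q0, q1, q2, q3}.
Read '0': q0→∅, q1→{q0, q1}, q2→{q2}, q3→{q3}; now {q0, q1, q2, q3}.
Read '0': q0→∅, q1→{q0, q1}, q2→{q2}, q3→{q3}; now {q0, q1, q2, q3}.

{q0, q1, q2, q3}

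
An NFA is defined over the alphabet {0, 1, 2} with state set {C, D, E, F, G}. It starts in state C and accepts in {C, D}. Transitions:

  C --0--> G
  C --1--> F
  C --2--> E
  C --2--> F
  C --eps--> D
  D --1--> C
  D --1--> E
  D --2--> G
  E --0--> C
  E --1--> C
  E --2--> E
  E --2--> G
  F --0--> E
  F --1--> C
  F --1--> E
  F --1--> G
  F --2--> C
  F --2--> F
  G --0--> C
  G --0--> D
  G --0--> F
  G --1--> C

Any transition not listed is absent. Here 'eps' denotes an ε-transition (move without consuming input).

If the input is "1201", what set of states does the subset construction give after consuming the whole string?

Start: ε-closure({C}) = {C, D}.
Read '1': C→{F}, D→{C, E}; union {C, E, F}; ε-closure = {C, D, E, F}.
Read '2': C→{E, F}, D→{G}, E→{E, G}, F→{C, F}; union {C, E, F, G}; ε-closure = {C, D, E, F, G}.
Read '0': C→{G}, D→∅, E→{C}, F→{E}, G→{C, D, F}; now {C, D, E, F, G}.
Read '1': C→{F}, D→{C, E}, E→{C}, F→{C, E, G}, G→{C}; union {C, E, F, G}; ε-closure = {C, D, E, F, G}.

{C, D, E, F, G}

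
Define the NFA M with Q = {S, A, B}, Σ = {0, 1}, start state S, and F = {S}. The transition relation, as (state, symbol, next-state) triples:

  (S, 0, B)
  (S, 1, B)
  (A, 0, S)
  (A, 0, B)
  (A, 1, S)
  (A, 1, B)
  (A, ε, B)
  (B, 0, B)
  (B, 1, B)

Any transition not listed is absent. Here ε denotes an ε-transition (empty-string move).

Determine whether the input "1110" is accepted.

Start in {S}.
Read '1': {S} → {B}.
Read '1': {B} → {B}.
Read '1': {B} → {B}.
Read '0': {B} → {B}.
The final set {B} contains no accepting state.

No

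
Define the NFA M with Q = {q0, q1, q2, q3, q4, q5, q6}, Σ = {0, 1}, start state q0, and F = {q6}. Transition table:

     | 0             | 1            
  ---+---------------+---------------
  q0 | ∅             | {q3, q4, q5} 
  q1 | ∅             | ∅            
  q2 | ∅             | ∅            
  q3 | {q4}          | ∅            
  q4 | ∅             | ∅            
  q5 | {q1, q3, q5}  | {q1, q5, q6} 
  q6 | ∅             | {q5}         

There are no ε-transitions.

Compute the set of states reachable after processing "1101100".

{q1, q3, q4, q5}

Start in {q0}.
Read '1': {q0} → {q3, q4, q5}.
Read '1': {q3, q4, q5} → {q1, q5, q6}.
Read '0': {q1, q5, q6} → {q1, q3, q5}.
Read '1': {q1, q3, q5} → {q1, q5, q6}.
Read '1': {q1, q5, q6} → {q1, q5, q6}.
Read '0': {q1, q5, q6} → {q1, q3, q5}.
Read '0': {q1, q3, q5} → {q1, q3, q4, q5}.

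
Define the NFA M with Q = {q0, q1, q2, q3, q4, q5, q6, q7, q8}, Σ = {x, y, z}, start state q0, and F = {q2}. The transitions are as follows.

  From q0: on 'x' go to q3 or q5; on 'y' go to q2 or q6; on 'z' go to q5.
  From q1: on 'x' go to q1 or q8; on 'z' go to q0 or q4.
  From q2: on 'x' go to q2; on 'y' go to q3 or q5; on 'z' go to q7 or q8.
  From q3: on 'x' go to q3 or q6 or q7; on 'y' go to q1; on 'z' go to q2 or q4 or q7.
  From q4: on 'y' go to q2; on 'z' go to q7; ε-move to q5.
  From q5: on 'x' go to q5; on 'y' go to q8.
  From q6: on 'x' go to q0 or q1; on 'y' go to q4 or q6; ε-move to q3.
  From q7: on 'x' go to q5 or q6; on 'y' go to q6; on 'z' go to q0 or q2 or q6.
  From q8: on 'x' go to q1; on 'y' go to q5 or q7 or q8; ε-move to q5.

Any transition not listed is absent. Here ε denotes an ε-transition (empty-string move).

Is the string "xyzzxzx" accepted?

Yes

Start in {q0}.
Read 'x': q0→{q3, q5}; now {q3, q5}.
Read 'y': q3→{q1}, q5→{q8}; union {q1, q8}; ε-closure = {q1, q5, q8}.
Read 'z': q1→{q0, q4}, q5→∅, q8→∅; union {q0, q4}; ε-closure = {q0, q4, q5}.
Read 'z': q0→{q5}, q4→{q7}, q5→∅; now {q5, q7}.
Read 'x': q5→{q5}, q7→{q5, q6}; union {q5, q6}; ε-closure = {q3, q5, q6}.
Read 'z': q3→{q2, q4, q7}, q5→∅, q6→∅; union {q2, q4, q7}; ε-closure = {q2, q4, q5, q7}.
Read 'x': q2→{q2}, q4→∅, q5→{q5}, q7→{q5, q6}; union {q2, q5, q6}; ε-closure = {q2, q3, q5, q6}.
The final set {q2, q3, q5, q6} contains the accepting state q2.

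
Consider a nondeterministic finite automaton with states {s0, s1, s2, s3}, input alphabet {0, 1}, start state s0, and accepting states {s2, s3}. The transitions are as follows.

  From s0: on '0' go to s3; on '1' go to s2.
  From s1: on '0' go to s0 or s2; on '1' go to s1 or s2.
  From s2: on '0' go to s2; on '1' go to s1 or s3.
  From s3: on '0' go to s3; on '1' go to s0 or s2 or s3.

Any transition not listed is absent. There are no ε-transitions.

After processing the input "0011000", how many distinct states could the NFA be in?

2

Start in {s0}.
Read '0': s0→{s3}; now {s3}.
Read '0': s3→{s3}; now {s3}.
Read '1': s3→{s0, s2, s3}; now {s0, s2, s3}.
Read '1': s0→{s2}, s2→{s1, s3}, s3→{s0, s2, s3}; now {s0, s1, s2, s3}.
Read '0': s0→{s3}, s1→{s0, s2}, s2→{s2}, s3→{s3}; now {s0, s2, s3}.
Read '0': s0→{s3}, s2→{s2}, s3→{s3}; now {s2, s3}.
Read '0': s2→{s2}, s3→{s3}; now {s2, s3}.
That set has 2 states.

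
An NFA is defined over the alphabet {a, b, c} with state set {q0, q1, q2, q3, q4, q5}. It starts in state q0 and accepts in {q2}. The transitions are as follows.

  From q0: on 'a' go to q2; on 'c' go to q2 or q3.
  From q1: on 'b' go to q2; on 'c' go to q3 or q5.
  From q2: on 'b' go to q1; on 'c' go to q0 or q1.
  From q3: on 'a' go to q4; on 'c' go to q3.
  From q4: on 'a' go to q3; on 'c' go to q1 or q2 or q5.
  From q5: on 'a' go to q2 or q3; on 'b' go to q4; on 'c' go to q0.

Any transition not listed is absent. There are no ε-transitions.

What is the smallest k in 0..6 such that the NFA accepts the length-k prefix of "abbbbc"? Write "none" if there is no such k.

Start in {q0}.
Read 'a': q0→{q2}; now {q2}.
None of the earlier sets intersect F, but {q2} does.

1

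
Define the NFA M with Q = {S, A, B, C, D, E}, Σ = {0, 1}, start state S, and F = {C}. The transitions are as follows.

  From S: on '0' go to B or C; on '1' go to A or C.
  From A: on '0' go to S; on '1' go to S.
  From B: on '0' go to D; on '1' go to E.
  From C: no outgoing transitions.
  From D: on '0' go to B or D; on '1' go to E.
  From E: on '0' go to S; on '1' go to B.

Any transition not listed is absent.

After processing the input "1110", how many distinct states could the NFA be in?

1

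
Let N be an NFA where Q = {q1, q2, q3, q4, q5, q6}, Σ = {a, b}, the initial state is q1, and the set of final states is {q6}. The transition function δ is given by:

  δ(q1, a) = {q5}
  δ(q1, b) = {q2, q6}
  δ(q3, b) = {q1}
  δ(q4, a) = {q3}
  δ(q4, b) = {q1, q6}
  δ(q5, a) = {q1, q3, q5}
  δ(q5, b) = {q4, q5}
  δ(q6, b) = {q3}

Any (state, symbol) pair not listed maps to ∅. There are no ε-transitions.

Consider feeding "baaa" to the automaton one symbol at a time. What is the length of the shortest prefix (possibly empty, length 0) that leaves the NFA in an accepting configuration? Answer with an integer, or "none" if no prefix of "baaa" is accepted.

Start in {q1}.
Read 'b': q1→{q2, q6}; now {q2, q6}.
None of the earlier sets intersect F, but {q2, q6} does.

1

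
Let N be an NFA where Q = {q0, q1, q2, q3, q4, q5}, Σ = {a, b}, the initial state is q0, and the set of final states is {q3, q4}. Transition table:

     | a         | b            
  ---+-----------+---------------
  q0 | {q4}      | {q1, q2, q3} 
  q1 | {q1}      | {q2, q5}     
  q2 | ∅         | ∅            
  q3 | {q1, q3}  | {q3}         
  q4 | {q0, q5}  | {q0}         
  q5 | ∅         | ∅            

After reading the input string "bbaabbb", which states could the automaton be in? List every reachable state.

Start in {q0}.
Read 'b': q0→{q1, q2, q3}; now {q1, q2, q3}.
Read 'b': q1→{q2, q5}, q2→∅, q3→{q3}; now {q2, q3, q5}.
Read 'a': q2→∅, q3→{q1, q3}, q5→∅; now {q1, q3}.
Read 'a': q1→{q1}, q3→{q1, q3}; now {q1, q3}.
Read 'b': q1→{q2, q5}, q3→{q3}; now {q2, q3, q5}.
Read 'b': q2→∅, q3→{q3}, q5→∅; now {q3}.
Read 'b': q3→{q3}; now {q3}.

{q3}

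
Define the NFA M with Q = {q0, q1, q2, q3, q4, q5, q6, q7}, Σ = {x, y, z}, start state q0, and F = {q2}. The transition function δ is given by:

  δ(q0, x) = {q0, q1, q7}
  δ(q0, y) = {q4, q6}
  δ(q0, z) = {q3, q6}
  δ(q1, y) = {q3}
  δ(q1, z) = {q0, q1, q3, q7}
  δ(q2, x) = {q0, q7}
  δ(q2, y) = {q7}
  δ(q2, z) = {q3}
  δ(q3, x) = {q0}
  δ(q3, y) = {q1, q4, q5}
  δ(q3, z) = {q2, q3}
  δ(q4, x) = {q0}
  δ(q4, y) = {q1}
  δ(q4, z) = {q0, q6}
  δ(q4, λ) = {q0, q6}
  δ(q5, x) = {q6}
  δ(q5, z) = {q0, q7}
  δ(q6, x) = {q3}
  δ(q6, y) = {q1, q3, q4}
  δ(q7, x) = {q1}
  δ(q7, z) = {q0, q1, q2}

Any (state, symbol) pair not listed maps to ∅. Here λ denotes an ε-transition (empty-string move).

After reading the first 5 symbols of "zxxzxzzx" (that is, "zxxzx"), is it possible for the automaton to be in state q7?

Start in {q0}.
Read 'z': {q0} → {q3, q6}.
Read 'x': {q3, q6} → {q0, q3}.
Read 'x': {q0, q3} → {q0, q1, q7}.
Read 'z': {q0, q1, q7} → {q0, q1, q2, q3, q6, q7}.
Read 'x': {q0, q1, q2, q3, q6, q7} → {q0, q1, q3, q7}.
State q7 is in {q0, q1, q3, q7}.

Yes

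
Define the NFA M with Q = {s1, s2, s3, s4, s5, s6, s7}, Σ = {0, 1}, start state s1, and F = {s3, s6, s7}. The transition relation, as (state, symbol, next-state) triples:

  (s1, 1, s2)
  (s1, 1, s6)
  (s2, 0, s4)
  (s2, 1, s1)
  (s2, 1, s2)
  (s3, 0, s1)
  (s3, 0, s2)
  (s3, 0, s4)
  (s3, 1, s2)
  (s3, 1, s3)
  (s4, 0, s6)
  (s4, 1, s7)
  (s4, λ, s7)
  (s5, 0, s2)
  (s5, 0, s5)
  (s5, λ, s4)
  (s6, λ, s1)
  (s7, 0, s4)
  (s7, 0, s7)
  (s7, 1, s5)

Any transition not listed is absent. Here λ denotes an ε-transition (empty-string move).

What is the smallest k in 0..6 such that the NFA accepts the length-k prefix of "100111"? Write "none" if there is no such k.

Start in {s1}.
Read '1': s1→{s2, s6}; union {s2, s6}; ε-closure = {s1, s2, s6}.
None of the earlier sets intersect F, but {s1, s2, s6} does.

1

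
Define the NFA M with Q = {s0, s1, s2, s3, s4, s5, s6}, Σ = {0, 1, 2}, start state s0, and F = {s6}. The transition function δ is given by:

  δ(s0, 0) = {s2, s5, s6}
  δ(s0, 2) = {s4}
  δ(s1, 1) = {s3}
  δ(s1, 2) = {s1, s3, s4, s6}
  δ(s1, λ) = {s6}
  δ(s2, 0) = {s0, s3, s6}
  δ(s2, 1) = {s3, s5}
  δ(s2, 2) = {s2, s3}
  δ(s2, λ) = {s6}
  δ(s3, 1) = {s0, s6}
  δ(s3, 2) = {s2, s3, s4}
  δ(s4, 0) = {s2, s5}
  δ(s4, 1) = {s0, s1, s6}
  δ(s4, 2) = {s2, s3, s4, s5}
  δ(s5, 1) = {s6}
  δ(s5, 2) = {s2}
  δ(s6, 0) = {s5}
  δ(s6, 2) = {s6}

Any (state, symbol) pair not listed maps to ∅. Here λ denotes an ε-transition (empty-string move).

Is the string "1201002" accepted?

Start in {s0}.
Read '1': s0→∅; now ∅.
The set is empty and remains empty for the remaining 6 symbols.
The final set ∅ contains no accepting state.

No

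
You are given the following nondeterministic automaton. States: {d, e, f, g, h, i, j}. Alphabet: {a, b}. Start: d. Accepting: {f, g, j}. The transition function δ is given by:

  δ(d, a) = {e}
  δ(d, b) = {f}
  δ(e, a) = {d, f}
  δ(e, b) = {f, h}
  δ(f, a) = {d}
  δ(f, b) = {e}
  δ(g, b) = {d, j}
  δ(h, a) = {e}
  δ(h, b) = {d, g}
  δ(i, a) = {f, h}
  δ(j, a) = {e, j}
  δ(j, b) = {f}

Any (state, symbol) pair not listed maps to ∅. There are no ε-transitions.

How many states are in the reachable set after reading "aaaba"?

Start in {d}.
Read 'a': {d} → {e}.
Read 'a': {e} → {d, f}.
Read 'a': {d, f} → {d, e}.
Read 'b': {d, e} → {f, h}.
Read 'a': {f, h} → {d, e}.
That set has 2 states.

2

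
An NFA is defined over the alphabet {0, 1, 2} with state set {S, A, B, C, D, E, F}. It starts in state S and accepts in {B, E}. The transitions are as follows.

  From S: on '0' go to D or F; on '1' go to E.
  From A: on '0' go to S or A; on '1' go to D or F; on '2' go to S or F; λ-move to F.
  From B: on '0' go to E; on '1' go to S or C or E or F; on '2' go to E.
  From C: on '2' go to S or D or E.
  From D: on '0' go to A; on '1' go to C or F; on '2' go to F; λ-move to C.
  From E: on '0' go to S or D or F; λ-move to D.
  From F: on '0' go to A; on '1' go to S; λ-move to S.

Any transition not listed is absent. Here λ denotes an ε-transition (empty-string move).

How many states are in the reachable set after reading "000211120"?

Start in {S}.
Read '0': S→{D, F}; union {D, F}; ε-closure = {S, C, D, F}.
Read '0': S→{D, F}, C→∅, D→{A}, F→{A}; union {A, D, F}; ε-closure = {S, A, C, D, F}.
Read '0': S→{D, F}, A→{S, A}, C→∅, D→{A}, F→{A}; union {S, A, D, F}; ε-closure = {S, A, C, D, F}.
Read '2': S→∅, A→{S, F}, C→{S, D, E}, D→{F}, F→∅; union {S, D, E, F}; ε-closure = {S, C, D, E, F}.
Read '1': S→{E}, C→∅, D→{C, F}, E→∅, F→{S}; union {S, C, E, F}; ε-closure = {S, C, D, E, F}.
Read '1': S→{E}, C→∅, D→{C, F}, E→∅, F→{S}; union {S, C, E, F}; ε-closure = {S, C, D, E, F}.
Read '1': S→{E}, C→∅, D→{C, F}, E→∅, F→{S}; union {S, C, E, F}; ε-closure = {S, C, D, E, F}.
Read '2': S→∅, C→{S, D, E}, D→{F}, E→∅, F→∅; union {S, D, E, F}; ε-closure = {S, C, D, E, F}.
Read '0': S→{D, F}, C→∅, D→{A}, E→{S, D, F}, F→{A}; union {S, A, D, F}; ε-closure = {S, A, C, D, F}.
That set has 5 states.

5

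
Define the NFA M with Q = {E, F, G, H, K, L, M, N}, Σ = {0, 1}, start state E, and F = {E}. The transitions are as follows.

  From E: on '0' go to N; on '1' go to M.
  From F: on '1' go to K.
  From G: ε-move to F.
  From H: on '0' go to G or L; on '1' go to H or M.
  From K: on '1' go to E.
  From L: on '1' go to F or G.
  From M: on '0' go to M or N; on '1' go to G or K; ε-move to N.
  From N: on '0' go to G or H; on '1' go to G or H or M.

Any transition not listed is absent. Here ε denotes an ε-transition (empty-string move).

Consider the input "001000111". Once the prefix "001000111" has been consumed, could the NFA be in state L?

No

Start in {E}.
Read '0': E→{N}; now {N}.
Read '0': N→{G, H}; union {G, H}; ε-closure = {F, G, H}.
Read '1': F→{K}, G→∅, H→{H, M}; union {H, K, M}; ε-closure = {H, K, M, N}.
Read '0': H→{G, L}, K→∅, M→{M, N}, N→{G, H}; union {G, H, L, M, N}; ε-closure = {F, G, H, L, M, N}.
Read '0': F→∅, G→∅, H→{G, L}, L→∅, M→{M, N}, N→{G, H}; union {G, H, L, M, N}; ε-closure = {F, G, H, L, M, N}.
Read '0': F→∅, G→∅, H→{G, L}, L→∅, M→{M, N}, N→{G, H}; union {G, H, L, M, N}; ε-closure = {F, G, H, L, M, N}.
Read '1': F→{K}, G→∅, H→{H, M}, L→{F, G}, M→{G, K}, N→{G, H, M}; union {F, G, H, K, M}; ε-closure = {F, G, H, K, M, N}.
Read '1': F→{K}, G→∅, H→{H, M}, K→{E}, M→{G, K}, N→{G, H, M}; union {E, G, H, K, M}; ε-closure = {E, F, G, H, K, M, N}.
Read '1': E→{M}, F→{K}, G→∅, H→{H, M}, K→{E}, M→{G, K}, N→{G, H, M}; union {E, G, H, K, M}; ε-closure = {E, F, G, H, K, M, N}.
State L is not in {E, F, G, H, K, M, N}.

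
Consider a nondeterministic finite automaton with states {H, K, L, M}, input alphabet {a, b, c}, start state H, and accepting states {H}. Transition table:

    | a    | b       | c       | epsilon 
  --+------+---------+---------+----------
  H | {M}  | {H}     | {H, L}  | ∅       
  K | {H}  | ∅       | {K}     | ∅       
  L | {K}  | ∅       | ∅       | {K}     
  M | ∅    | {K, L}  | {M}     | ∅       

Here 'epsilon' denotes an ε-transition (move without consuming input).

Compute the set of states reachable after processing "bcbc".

{H, K, L}

Start in {H}.
Read 'b': {H} → {H}.
Read 'c': {H} → {H, K, L}.
Read 'b': {H, K, L} → {H}.
Read 'c': {H} → {H, K, L}.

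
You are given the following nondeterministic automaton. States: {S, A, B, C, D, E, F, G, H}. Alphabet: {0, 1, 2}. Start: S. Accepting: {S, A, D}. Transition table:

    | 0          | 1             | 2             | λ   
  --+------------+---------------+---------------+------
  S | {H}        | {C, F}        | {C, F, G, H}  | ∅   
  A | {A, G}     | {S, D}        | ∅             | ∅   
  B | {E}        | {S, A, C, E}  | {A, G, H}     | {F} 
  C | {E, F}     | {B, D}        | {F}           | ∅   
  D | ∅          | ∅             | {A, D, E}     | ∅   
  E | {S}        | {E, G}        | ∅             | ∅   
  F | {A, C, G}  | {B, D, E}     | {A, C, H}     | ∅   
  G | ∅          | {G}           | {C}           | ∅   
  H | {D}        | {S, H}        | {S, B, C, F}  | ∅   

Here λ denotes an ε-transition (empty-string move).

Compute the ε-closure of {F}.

Begin with {F}.
No ε-moves leave this set, so the closure equals the set itself.

{F}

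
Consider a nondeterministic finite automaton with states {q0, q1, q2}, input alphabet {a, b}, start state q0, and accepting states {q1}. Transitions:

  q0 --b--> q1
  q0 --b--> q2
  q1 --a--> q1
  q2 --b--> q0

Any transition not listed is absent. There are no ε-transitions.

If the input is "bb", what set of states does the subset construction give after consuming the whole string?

{q0}

Start in {q0}.
Read 'b': q0→{q1, q2}; now {q1, q2}.
Read 'b': q1→∅, q2→{q0}; now {q0}.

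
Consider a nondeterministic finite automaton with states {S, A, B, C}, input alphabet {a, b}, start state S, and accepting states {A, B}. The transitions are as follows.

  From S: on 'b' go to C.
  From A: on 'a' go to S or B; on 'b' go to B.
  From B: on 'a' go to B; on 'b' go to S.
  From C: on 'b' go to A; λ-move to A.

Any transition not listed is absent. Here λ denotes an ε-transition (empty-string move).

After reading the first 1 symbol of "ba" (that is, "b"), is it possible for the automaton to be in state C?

Yes

Start in {S}.
Read 'b': {S} → {A, C}.
State C is in {A, C}.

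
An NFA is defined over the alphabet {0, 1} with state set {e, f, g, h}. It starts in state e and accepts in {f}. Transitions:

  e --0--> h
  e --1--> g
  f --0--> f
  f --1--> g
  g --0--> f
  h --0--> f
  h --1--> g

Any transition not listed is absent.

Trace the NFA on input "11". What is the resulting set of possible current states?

Start in {e}.
Read '1': {e} → {g}.
Read '1': {g} → ∅.

∅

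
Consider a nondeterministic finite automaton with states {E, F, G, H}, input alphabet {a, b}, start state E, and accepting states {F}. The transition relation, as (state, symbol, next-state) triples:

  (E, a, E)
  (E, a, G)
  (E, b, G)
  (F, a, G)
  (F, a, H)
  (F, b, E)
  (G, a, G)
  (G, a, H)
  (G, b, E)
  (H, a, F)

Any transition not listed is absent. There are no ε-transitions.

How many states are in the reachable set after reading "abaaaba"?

Start in {E}.
Read 'a': E→{E, G}; now {E, G}.
Read 'b': E→{G}, G→{E}; now {E, G}.
Read 'a': E→{E, G}, G→{G, H}; now {E, G, H}.
Read 'a': E→{E, G}, G→{G, H}, H→{F}; now {E, F, G, H}.
Read 'a': E→{E, G}, F→{G, H}, G→{G, H}, H→{F}; now {E, F, G, H}.
Read 'b': E→{G}, F→{E}, G→{E}, H→∅; now {E, G}.
Read 'a': E→{E, G}, G→{G, H}; now {E, G, H}.
That set has 3 states.

3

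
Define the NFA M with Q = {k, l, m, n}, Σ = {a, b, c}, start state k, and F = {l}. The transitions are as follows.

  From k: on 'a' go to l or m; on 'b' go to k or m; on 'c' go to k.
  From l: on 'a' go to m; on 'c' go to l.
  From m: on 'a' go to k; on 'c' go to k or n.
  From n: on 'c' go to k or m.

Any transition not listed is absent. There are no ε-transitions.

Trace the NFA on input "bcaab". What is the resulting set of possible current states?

{k, m}

Start in {k}.
Read 'b': k→{k, m}; now {k, m}.
Read 'c': k→{k}, m→{k, n}; now {k, n}.
Read 'a': k→{l, m}, n→∅; now {l, m}.
Read 'a': l→{m}, m→{k}; now {k, m}.
Read 'b': k→{k, m}, m→∅; now {k, m}.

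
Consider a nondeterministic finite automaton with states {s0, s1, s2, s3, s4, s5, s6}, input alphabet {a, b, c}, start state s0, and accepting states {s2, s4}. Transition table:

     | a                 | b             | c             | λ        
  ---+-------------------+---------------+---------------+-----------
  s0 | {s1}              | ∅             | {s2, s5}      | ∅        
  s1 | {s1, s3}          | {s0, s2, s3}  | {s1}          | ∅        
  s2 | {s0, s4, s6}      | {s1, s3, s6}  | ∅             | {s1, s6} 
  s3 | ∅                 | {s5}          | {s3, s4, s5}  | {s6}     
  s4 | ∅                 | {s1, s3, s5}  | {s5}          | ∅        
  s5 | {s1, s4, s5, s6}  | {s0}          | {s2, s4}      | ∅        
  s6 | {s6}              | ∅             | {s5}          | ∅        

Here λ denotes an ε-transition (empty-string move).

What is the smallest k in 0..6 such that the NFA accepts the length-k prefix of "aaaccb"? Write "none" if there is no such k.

4

Start in {s0}.
Read 'a': s0→{s1}; now {s1}.
Read 'a': s1→{s1, s3}; union {s1, s3}; ε-closure = {s1, s3, s6}.
Read 'a': s1→{s1, s3}, s3→∅, s6→{s6}; now {s1, s3, s6}.
Read 'c': s1→{s1}, s3→{s3, s4, s5}, s6→{s5}; union {s1, s3, s4, s5}; ε-closure = {s1, s3, s4, s5, s6}.
None of the earlier sets intersect F, but {s1, s3, s4, s5, s6} does.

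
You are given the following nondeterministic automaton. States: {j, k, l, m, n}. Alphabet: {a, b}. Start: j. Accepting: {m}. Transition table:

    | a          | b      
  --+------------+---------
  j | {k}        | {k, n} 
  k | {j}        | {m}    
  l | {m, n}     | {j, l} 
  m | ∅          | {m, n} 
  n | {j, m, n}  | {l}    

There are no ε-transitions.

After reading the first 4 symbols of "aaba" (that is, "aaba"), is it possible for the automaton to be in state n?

Yes

Start in {j}.
Read 'a': {j} → {k}.
Read 'a': {k} → {j}.
Read 'b': {j} → {k, n}.
Read 'a': {k, n} → {j, m, n}.
State n is in {j, m, n}.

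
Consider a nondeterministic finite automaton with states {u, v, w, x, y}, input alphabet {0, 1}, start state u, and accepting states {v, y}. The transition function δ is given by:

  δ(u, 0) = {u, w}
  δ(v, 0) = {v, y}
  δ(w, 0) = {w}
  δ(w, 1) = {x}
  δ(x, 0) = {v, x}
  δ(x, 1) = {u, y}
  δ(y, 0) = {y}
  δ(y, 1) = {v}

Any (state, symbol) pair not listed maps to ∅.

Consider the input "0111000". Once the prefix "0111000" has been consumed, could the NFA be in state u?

Start in {u}.
Read '0': u→{u, w}; now {u, w}.
Read '1': u→∅, w→{x}; now {x}.
Read '1': x→{u, y}; now {u, y}.
Read '1': u→∅, y→{v}; now {v}.
Read '0': v→{v, y}; now {v, y}.
Read '0': v→{v, y}, y→{y}; now {v, y}.
Read '0': v→{v, y}, y→{y}; now {v, y}.
State u is not in {v, y}.

No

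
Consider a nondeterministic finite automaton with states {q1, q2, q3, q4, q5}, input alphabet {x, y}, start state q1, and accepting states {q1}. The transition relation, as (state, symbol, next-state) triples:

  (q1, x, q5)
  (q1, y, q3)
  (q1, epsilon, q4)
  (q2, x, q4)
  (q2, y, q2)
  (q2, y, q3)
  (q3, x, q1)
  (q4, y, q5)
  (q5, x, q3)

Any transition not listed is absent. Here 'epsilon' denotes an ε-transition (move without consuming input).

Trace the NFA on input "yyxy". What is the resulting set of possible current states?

Start: ε-closure({q1}) = {q1, q4}.
Read 'y': q1→{q3}, q4→{q5}; now {q3, q5}.
Read 'y': q3→∅, q5→∅; now ∅.
The set is empty and remains empty for the remaining 2 symbols.

∅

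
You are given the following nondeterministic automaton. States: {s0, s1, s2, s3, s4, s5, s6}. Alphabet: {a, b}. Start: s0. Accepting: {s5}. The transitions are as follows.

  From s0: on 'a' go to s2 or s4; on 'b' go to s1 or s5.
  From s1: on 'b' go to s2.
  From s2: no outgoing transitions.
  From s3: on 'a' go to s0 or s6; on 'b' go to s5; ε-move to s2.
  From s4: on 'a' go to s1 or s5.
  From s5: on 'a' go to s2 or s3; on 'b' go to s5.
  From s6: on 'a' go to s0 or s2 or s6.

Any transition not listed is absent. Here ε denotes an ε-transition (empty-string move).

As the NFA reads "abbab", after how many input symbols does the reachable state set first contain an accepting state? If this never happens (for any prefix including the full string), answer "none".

Start in {s0}.
Read 'a': s0→{s2, s4}; now {s2, s4}.
Read 'b': s2→∅, s4→∅; now ∅.
The set is empty and remains empty for the remaining 3 symbols.
No reachable set along the way intersects F.

none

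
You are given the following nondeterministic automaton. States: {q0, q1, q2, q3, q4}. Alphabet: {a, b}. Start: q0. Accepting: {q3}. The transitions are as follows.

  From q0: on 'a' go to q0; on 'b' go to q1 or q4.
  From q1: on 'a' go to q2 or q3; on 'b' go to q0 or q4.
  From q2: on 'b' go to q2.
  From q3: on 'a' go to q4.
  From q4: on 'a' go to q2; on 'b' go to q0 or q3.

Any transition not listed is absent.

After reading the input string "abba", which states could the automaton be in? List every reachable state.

Start in {q0}.
Read 'a': {q0} → {q0}.
Read 'b': {q0} → {q1, q4}.
Read 'b': {q1, q4} → {q0, q3, q4}.
Read 'a': {q0, q3, q4} → {q0, q2, q4}.

{q0, q2, q4}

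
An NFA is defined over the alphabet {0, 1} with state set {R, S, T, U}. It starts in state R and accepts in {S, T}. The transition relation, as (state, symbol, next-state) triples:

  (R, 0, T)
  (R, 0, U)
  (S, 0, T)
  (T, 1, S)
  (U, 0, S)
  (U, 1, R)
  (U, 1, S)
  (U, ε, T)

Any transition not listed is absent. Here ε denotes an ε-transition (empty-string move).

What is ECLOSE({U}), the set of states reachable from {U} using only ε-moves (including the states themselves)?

Begin with {U}.
ε-move U → T; add T.

{T, U}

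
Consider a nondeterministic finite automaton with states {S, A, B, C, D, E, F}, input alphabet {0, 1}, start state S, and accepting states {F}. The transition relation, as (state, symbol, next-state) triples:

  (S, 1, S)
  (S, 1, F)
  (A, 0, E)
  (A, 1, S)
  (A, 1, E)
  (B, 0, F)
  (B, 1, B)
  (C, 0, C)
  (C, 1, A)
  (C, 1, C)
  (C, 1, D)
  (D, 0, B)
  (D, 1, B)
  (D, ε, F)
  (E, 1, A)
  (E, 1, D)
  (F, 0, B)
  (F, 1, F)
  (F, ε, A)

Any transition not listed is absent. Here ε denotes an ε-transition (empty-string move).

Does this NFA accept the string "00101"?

Start in {S}.
Read '0': S→∅; now ∅.
The set is empty and remains empty for the remaining 4 symbols.
The final set ∅ contains no accepting state.

No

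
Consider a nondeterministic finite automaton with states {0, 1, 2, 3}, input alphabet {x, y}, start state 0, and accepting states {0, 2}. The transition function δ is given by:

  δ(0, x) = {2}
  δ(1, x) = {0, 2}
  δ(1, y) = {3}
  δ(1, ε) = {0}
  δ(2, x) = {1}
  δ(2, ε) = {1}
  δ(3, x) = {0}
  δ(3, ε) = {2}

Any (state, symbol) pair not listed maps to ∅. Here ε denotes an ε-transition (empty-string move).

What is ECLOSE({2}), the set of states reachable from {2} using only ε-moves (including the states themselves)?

Begin with {2}.
ε-move 2 → 1; add 1.
ε-move 1 → 0; add 0.

{0, 1, 2}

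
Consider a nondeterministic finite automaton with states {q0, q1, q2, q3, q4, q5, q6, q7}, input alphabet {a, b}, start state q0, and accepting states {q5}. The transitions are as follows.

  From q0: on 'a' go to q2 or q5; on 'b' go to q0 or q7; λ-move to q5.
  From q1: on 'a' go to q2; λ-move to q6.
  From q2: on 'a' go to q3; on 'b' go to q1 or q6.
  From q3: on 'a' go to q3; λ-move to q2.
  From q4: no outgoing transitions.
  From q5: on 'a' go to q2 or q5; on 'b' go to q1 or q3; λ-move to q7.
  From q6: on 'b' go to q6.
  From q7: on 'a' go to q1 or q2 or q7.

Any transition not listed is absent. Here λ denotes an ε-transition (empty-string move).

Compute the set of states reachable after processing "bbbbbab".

{q1, q2, q3, q6}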